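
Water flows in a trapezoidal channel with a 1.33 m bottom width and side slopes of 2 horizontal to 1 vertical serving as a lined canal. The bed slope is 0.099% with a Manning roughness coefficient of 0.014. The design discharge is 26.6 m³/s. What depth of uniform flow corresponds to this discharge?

y_n = 2.07 m

Manning's equation rearranged: A R^(2/3) = nQ / (1·√S) = 0.014 × 26.6 / (√0.00099) = 11.84.
Try y = 1.69 m: A R^(2/3) = 7.396 — too small.
Try y = 2.28 m: A R^(2/3) = 14.87 — too large.
Try y = 2.07 m: A R^(2/3) = 11.84 — ≈ 11.84.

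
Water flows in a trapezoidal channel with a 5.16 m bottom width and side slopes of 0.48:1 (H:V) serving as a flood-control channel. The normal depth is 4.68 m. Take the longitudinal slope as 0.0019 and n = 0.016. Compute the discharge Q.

Q = 161 m³/s

With bottom width b = 5.16 m and side slope z = 0.48: A = (b + zy)y = (5.16 + 0.48×4.68)×4.68 = 34.66 m²; P = b + 2y√(1+z²) = 5.16 + 2×4.68×1.109 = 15.54 m.
Hydraulic radius R = A/P = 34.66/15.54 = 2.23 m.
Manning's equation: Q = (1/n) A R^(2/3) S^(1/2) = (1/0.016) × 34.66 × 2.23^(2/3) × 0.0019^(1/2) = 161 m³/s.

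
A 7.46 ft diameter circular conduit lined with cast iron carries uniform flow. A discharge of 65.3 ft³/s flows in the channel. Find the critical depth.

y_c = 2.02 ft

At critical depth, Q² T / (g A³) = 1, i.e. A³/T = Q²/g = 65.3²/32.2 = 132.4.
At y = 1.39 ft: A³/T = 30.59 — low.
At y = 2.36 ft: A³/T = 241 — high.
At y = 2.02 ft: A³/T = 131.8 — close enough.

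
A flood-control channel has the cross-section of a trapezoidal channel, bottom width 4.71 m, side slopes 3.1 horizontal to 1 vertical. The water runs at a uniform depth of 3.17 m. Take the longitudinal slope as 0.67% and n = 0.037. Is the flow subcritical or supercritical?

With bottom width b = 4.71 m and side slope z = 3.1: A = (b + zy)y = (4.71 + 3.1×3.17)×3.17 = 46.08 m²; P = b + 2y√(1+z²) = 4.71 + 2×3.17×3.257 = 25.36 m.
Hydraulic radius R = A/P = 46.08/25.36 = 1.817 m.
V = (1/n) R^(2/3) √S = (1/0.037) × 1.817^(2/3) × √0.0067 = 3.294 m/s. Hydraulic depth D_h = A/T = 46.08/24.36 = 1.891 m.
Froude number Fr = V/√(g·D_h) = 3.294/√(9.81×1.891) = 0.765, which is less than 1, so the flow is subcritical.

subcritical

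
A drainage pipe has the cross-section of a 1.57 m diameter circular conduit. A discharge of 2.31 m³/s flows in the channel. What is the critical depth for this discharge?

y_c = 0.773 m

At critical depth, Q² T / (g A³) = 1, i.e. A³/T = Q²/g = 2.31²/9.81 = 0.5439.
Trying y = 0.564 m: A³/T = 0.1626 — short.
Trying y = 0.942 m: A³/T = 1.16 — over.
Trying y = 0.773 m: A³/T = 0.5447 — close enough.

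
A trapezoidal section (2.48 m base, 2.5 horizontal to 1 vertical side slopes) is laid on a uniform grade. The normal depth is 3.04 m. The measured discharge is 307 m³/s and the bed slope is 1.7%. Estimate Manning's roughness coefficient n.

With bottom width b = 2.48 m and side slope z = 2.5: A = (b + zy)y = (2.48 + 2.5×3.04)×3.04 = 30.64 m²; P = b + 2y√(1+z²) = 2.48 + 2×3.04×2.693 = 18.85 m.
Hydraulic radius R = A/P = 30.64/18.85 = 1.626 m.
Rearranging Manning's equation: n = (1/Q) A R^(2/3) S^(1/2) = (1/307) × 30.64 × 1.626^(2/3) × √0.017 = 0.018.

n = 0.018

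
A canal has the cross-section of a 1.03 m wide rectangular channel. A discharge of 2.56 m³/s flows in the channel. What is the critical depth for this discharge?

For a rectangular channel, critical depth y_c = (q²/g)^(1/3) where q = Q/b = 2.56/1.03 = 2.485 m²/s.
So y_c = (2.485²/9.81)^(1/3) = 0.857 m.

y_c = 0.857 m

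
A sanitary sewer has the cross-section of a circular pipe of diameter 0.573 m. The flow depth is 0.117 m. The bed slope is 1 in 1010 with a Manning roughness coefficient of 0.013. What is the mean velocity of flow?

For a circular section of diameter D = 0.573 m at depth y = 0.117 m, the central angle is θ = 2 arccos(1 − 2y/D) = 1.875 rad. Then A = (D²/8)(θ − sin θ) = 0.03782 m² and P = Dθ/2 = 0.5373 m.
Hydraulic radius R = A/P = 0.03782/0.5373 = 0.07039 m.
From Manning's equation, V = (1/n) R^(2/3) S^(1/2) = (1/0.013) × 0.07039^(2/3) × 0.0009901^(1/2) = 0.413 m/s.

V = 0.413 m/s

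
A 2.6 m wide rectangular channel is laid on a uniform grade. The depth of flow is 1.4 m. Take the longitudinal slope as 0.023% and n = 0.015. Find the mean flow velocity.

Flow area A = b·y = 2.6 × 1.4 = 3.64 m². Wetted perimeter P = b + 2y = 2.6 + 2×1.4 = 5.4 m.
Hydraulic radius R = A/P = 3.64/5.4 = 0.6741 m.
From Manning's equation, V = (1/n) R^(2/3) S^(1/2) = (1/0.015) × 0.6741^(2/3) × 0.00023^(1/2) = 0.777 m/s.

V = 0.777 m/s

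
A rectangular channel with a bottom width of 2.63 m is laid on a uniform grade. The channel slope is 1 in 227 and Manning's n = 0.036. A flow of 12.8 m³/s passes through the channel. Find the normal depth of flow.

Manning's equation rearranged: A R^(2/3) = nQ / (1·√S) = 0.036 × 12.8 / (√0.004405) = 6.943.
Trying y = 2.54 m: A R^(2/3) = 6.071 — too small.
Trying y = 3.49 m: A R^(2/3) = 8.902 — too large.
Trying y = 2.84 m: A R^(2/3) = 6.956 — close enough.

y_n = 2.84 m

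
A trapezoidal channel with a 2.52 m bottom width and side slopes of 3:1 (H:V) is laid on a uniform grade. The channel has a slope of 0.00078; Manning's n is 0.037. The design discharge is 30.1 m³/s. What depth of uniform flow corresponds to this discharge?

Manning's equation rearranged: A R^(2/3) = nQ / (1·√S) = 0.037 × 30.1 / (√0.00078) = 39.88.
Try y = 3.43 m: A R^(2/3) = 65.37 — high.
Try y = 2.79 m: A R^(2/3) = 39.93 — ≈ 39.88.

y_n = 2.79 m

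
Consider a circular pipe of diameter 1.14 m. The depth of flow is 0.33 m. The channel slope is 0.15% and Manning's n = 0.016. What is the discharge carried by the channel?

For a circular section of diameter D = 1.14 m at depth y = 0.33 m, the central angle is θ = 2 arccos(1 − 2y/D) = 2.272 rad. Then A = (D²/8)(θ − sin θ) = 0.2451 m² and P = Dθ/2 = 1.295 m.
Hydraulic radius R = A/P = 0.2451/1.295 = 0.1892 m.
Manning's equation: Q = (1/n) A R^(2/3) S^(1/2) = (1/0.016) × 0.2451 × 0.1892^(2/3) × 0.0015^(1/2) = 0.196 m³/s.

Q = 0.196 m³/s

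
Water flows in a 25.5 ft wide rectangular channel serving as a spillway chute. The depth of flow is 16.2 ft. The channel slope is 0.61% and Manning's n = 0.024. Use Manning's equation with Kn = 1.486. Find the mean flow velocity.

V = 17.9 ft/s

Flow area A = b·y = 25.5 × 16.2 = 413.1 ft². Wetted perimeter P = b + 2y = 25.5 + 2×16.2 = 57.9 ft.
Hydraulic radius R = A/P = 413.1/57.9 = 7.135 ft.
From Manning's equation, V = (1.486/n) R^(2/3) S^(1/2) = (1.486/0.024) × 7.135^(2/3) × 0.0061^(1/2) = 17.9 ft/s.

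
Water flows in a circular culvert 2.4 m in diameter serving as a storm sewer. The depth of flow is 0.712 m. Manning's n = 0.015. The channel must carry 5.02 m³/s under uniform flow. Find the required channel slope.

For a circular section of diameter D = 2.4 m at depth y = 0.712 m, the central angle is θ = 2 arccos(1 − 2y/D) = 2.304 rad. Then A = (D²/8)(θ − sin θ) = 1.124 m² and P = Dθ/2 = 2.765 m.
Hydraulic radius R = A/P = 1.124/2.765 = 0.4065 m.
From Manning's equation, S = [nQ / (1 A R^(2/3))]² = [0.015 × 5.02 / (1 × 1.124 × 0.4065^(2/3))]² = 0.0149.

S = 0.0149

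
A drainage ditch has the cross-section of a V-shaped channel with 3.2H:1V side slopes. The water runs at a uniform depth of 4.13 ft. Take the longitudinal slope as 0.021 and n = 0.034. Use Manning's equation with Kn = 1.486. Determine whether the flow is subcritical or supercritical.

For a triangular section with side slope z = 3.2: A = zy² = 3.2×4.13² = 54.58 ft²; P = 2y√(1+z²) = 2×4.13×3.353 = 27.69 ft.
Hydraulic radius R = A/P = 54.58/27.69 = 1.971 ft.
V = (1.486/n) R^(2/3) √S = (1.486/0.034) × 1.971^(2/3) × √0.021 = 9.957 ft/s. Hydraulic depth D_h = A/T = 54.58/26.43 = 2.065 ft.
Froude number Fr = V/√(g·D_h) = 9.957/√(32.2×2.065) = 1.22, which is greater than 1, so the flow is supercritical.

supercritical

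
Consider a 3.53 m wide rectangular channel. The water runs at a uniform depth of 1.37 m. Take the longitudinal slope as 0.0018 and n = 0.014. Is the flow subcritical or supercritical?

subcritical

Flow area A = b·y = 3.53 × 1.37 = 4.836 m². Wetted perimeter P = b + 2y = 3.53 + 2×1.37 = 6.27 m.
Hydraulic radius R = A/P = 4.836/6.27 = 0.7713 m.
V = (1/n) R^(2/3) √S = (1/0.014) × 0.7713^(2/3) × √0.0018 = 2.549 m/s. Hydraulic depth D_h = A/T = 4.836/3.53 = 1.37 m.
Froude number Fr = V/√(g·D_h) = 2.549/√(9.81×1.37) = 0.695, which is less than 1, so the flow is subcritical.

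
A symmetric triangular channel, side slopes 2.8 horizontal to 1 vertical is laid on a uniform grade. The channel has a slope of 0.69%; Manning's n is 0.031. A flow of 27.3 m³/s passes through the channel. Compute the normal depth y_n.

Manning's equation rearranged: A R^(2/3) = nQ / (1·√S) = 0.031 × 27.3 / (√0.0069) = 10.19.
At y = 1.62 m: A R^(2/3) = 6.135 — too small.
At y = 1.96 m: A R^(2/3) = 10.2 — close enough.

y_n = 1.96 m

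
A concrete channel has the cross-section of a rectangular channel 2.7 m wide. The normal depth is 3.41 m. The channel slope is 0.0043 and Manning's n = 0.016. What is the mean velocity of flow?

Flow area A = b·y = 2.7 × 3.41 = 9.207 m². Wetted perimeter P = b + 2y = 2.7 + 2×3.41 = 9.52 m.
Hydraulic radius R = A/P = 9.207/9.52 = 0.9671 m.
From Manning's equation, V = (1/n) R^(2/3) S^(1/2) = (1/0.016) × 0.9671^(2/3) × 0.0043^(1/2) = 4.01 m/s.

V = 4.01 m/s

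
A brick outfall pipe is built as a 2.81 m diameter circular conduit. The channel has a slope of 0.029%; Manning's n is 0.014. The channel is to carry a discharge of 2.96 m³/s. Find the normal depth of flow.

Manning's equation rearranged: A R^(2/3) = nQ / (1·√S) = 0.014 × 2.96 / (√0.00029) = 2.433.
At y = 1.68 m: A R^(2/3) = 3.275 — too large.
At y = 1.01 m: A R^(2/3) = 1.355 — too small.
At y = 1.4 m: A R^(2/3) = 2.436 — matches.

y_n = 1.4 m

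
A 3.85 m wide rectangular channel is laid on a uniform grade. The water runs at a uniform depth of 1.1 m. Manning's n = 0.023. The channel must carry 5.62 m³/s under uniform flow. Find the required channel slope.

Flow area A = b·y = 3.85 × 1.1 = 4.235 m². Wetted perimeter P = b + 2y = 3.85 + 2×1.1 = 6.05 m.
Hydraulic radius R = A/P = 4.235/6.05 = 0.7 m.
From Manning's equation, S = [nQ / (1 A R^(2/3))]² = [0.023 × 5.62 / (1 × 4.235 × 0.7^(2/3))]² = 0.0015.

S = 0.0015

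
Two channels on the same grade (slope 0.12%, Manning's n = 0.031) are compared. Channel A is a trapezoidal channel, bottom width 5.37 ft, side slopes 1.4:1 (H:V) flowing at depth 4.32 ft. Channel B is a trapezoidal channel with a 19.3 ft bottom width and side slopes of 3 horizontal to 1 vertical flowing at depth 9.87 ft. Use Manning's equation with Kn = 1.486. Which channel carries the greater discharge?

channel B

Channel A: With bottom width b = 5.37 ft and side slope z = 1.4: A = (b + zy)y = (5.37 + 1.4×4.32)×4.32 = 49.33 ft²; P = b + 2y√(1+z²) = 5.37 + 2×4.32×1.72 = 20.23 ft. Hydraulic radius R = A/P = 49.33/20.23 = 2.438 ft. Q_A = (1.486/0.031)·49.33·2.438^(2/3)·√0.0012 = 148.4 ft³/s.
Channel B: With bottom width b = 19.3 ft and side slope z = 3: A = (b + zy)y = (19.3 + 3×9.87)×9.87 = 482.7 ft²; P = b + 2y√(1+z²) = 19.3 + 2×9.87×3.162 = 81.72 ft. Hydraulic radius R = A/P = 482.7/81.72 = 5.907 ft. Q_B = (1.486/0.031)·482.7·5.907^(2/3)·√0.0012 = 2619 ft³/s.
Q_A = 148.4 ft³/s vs Q_B = 2619 ft³/s, so channel B carries more.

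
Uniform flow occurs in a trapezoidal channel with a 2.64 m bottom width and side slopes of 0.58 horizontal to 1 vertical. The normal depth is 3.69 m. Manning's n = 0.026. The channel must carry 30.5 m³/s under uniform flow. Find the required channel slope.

S = 0.0011

With bottom width b = 2.64 m and side slope z = 0.58: A = (b + zy)y = (2.64 + 0.58×3.69)×3.69 = 17.64 m²; P = b + 2y√(1+z²) = 2.64 + 2×3.69×1.156 = 11.17 m.
Hydraulic radius R = A/P = 17.64/11.17 = 1.579 m.
From Manning's equation, S = [nQ / (1 A R^(2/3))]² = [0.026 × 30.5 / (1 × 17.64 × 1.579^(2/3))]² = 0.0011.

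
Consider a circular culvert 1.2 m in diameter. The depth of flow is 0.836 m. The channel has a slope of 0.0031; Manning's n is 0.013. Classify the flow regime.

subcritical

For a circular section of diameter D = 1.2 m at depth y = 0.836 m, the central angle is θ = 2 arccos(1 − 2y/D) = 3.95 rad. Then A = (D²/8)(θ − sin θ) = 0.8412 m² and P = Dθ/2 = 2.37 m.
Hydraulic radius R = A/P = 0.8412/2.37 = 0.3549 m.
V = (1/n) R^(2/3) √S = (1/0.013) × 0.3549^(2/3) × √0.0031 = 2.147 m/s. Hydraulic depth D_h = A/T = 0.8412/1.103 = 0.7625 m.
Froude number Fr = V/√(g·D_h) = 2.147/√(9.81×0.7625) = 0.785, which is less than 1, so the flow is subcritical.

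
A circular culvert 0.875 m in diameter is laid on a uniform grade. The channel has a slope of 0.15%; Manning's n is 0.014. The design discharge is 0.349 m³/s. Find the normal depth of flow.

y_n = 0.477 m

Manning's equation rearranged: A R^(2/3) = nQ / (1·√S) = 0.014 × 0.349 / (√0.0015) = 0.1262.
At y = 0.336 m: A R^(2/3) = 0.06825 — low.
At y = 0.571 m: A R^(2/3) = 0.1661 — high.
At y = 0.477 m: A R^(2/3) = 0.126 — ≈ 0.1262.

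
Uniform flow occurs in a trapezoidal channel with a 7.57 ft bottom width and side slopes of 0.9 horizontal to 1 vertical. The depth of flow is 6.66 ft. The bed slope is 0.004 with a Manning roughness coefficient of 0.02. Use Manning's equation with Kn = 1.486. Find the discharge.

With bottom width b = 7.57 ft and side slope z = 0.9: A = (b + zy)y = (7.57 + 0.9×6.66)×6.66 = 90.34 ft²; P = b + 2y√(1+z²) = 7.57 + 2×6.66×1.345 = 25.49 ft.
Hydraulic radius R = A/P = 90.34/25.49 = 3.544 ft.
Manning's equation: Q = (1.486/n) A R^(2/3) S^(1/2) = (1.486/0.02) × 90.34 × 3.544^(2/3) × 0.004^(1/2) = 987 ft³/s.

Q = 987 ft³/s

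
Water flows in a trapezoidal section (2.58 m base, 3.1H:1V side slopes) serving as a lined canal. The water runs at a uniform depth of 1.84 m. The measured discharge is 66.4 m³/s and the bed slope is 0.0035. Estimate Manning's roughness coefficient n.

With bottom width b = 2.58 m and side slope z = 3.1: A = (b + zy)y = (2.58 + 3.1×1.84)×1.84 = 15.24 m²; P = b + 2y√(1+z²) = 2.58 + 2×1.84×3.257 = 14.57 m.
Hydraulic radius R = A/P = 15.24/14.57 = 1.046 m.
Rearranging Manning's equation: n = (1/Q) A R^(2/3) S^(1/2) = (1/66.4) × 15.24 × 1.046^(2/3) × √0.0035 = 0.014.

n = 0.014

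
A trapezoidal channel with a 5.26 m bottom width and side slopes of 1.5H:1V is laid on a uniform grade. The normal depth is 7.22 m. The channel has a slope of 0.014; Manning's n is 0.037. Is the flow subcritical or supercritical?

With bottom width b = 5.26 m and side slope z = 1.5: A = (b + zy)y = (5.26 + 1.5×7.22)×7.22 = 116.2 m²; P = b + 2y√(1+z²) = 5.26 + 2×7.22×1.803 = 31.29 m.
Hydraulic radius R = A/P = 116.2/31.29 = 3.712 m.
V = (1/n) R^(2/3) √S = (1/0.037) × 3.712^(2/3) × √0.014 = 7.667 m/s. Hydraulic depth D_h = A/T = 116.2/26.92 = 4.315 m.
Froude number Fr = V/√(g·D_h) = 7.667/√(9.81×4.315) = 1.18, which is greater than 1, so the flow is supercritical.

supercritical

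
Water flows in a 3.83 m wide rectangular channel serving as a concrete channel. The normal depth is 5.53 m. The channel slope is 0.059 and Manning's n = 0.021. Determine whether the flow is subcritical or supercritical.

Flow area A = b·y = 3.83 × 5.53 = 21.18 m². Wetted perimeter P = b + 2y = 3.83 + 2×5.53 = 14.89 m.
Hydraulic radius R = A/P = 21.18/14.89 = 1.422 m.
V = (1/n) R^(2/3) √S = (1/0.021) × 1.422^(2/3) × √0.059 = 14.63 m/s. Hydraulic depth D_h = A/T = 21.18/3.83 = 5.53 m.
Froude number Fr = V/√(g·D_h) = 14.63/√(9.81×5.53) = 1.99, which is greater than 1, so the flow is supercritical.

supercritical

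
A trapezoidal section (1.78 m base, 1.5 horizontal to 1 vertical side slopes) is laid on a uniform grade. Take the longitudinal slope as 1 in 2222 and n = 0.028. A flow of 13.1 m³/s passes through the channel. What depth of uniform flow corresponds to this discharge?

Manning's equation rearranged: A R^(2/3) = nQ / (1·√S) = 0.028 × 13.1 / (√0.00045) = 17.29.
Trying y = 2.18 m: A R^(2/3) = 12.03 — too small.
Trying y = 2.9 m: A R^(2/3) = 22.8 — too large.
Trying y = 2.57 m: A R^(2/3) = 17.35 — matches.

y_n = 2.57 m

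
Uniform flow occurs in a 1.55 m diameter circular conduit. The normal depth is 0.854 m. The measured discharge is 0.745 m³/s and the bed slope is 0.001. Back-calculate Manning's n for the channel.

For a circular section of diameter D = 1.55 m at depth y = 0.854 m, the central angle is θ = 2 arccos(1 − 2y/D) = 3.346 rad. Then A = (D²/8)(θ − sin θ) = 1.066 m² and P = Dθ/2 = 2.593 m.
Hydraulic radius R = A/P = 1.066/2.593 = 0.411 m.
Rearranging Manning's equation: n = (1/Q) A R^(2/3) S^(1/2) = (1/0.745) × 1.066 × 0.411^(2/3) × √0.001 = 0.025.

n = 0.025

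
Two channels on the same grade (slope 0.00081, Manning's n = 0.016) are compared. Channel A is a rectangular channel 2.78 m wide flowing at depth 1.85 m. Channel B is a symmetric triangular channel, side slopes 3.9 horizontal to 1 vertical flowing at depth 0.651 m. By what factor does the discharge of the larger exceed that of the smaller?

Channel A: Flow area A = b·y = 2.78 × 1.85 = 5.143 m². Wetted perimeter P = b + 2y = 2.78 + 2×1.85 = 6.48 m. Hydraulic radius R = A/P = 5.143/6.48 = 0.7937 m. Q_A = (1/0.016)·5.143·0.7937^(2/3)·√0.00081 = 7.842 m³/s.
Channel B: For a triangular section with side slope z = 3.9: A = zy² = 3.9×0.651² = 1.653 m²; P = 2y√(1+z²) = 2×0.651×4.026 = 5.242 m. Hydraulic radius R = A/P = 1.653/5.242 = 0.3153 m. Q_B = (1/0.016)·1.653·0.3153^(2/3)·√0.00081 = 1.362 m³/s.
The larger discharge is 7.842 m³/s and the smaller is 1.362 m³/s; the ratio is 5.76.

5.76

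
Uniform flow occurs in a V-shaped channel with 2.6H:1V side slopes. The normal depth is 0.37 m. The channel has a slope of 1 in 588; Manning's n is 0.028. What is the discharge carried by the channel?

Q = 0.163 m³/s

For a triangular section with side slope z = 2.6: A = zy² = 2.6×0.37² = 0.3559 m²; P = 2y√(1+z²) = 2×0.37×2.786 = 2.061 m.
Hydraulic radius R = A/P = 0.3559/2.061 = 0.1727 m.
Manning's equation: Q = (1/n) A R^(2/3) S^(1/2) = (1/0.028) × 0.3559 × 0.1727^(2/3) × 0.001701^(1/2) = 0.163 m³/s.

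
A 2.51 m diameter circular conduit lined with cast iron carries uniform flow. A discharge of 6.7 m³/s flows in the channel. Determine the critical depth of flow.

At critical depth, Q² T / (g A³) = 1, i.e. A³/T = Q²/g = 6.7²/9.81 = 4.576.
Trying y = 1.02 m: A³/T = 2.728 — low.
Trying y = 1.33 m: A³/T = 7.53 — high.
Trying y = 1.17 m: A³/T = 4.615 — matches.

y_c = 1.17 m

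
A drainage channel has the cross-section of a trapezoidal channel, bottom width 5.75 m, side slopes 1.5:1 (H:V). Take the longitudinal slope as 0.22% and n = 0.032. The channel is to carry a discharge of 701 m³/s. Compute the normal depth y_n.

Manning's equation rearranged: A R^(2/3) = nQ / (1·√S) = 0.032 × 701 / (√0.0022) = 478.3.
At y = 8.13 m: A R^(2/3) = 377.4 — short.
At y = 10.5 m: A R^(2/3) = 675.6 — over.
At y = 9.03 m: A R^(2/3) = 478.3 — ≈ 478.3.

y_n = 9.03 m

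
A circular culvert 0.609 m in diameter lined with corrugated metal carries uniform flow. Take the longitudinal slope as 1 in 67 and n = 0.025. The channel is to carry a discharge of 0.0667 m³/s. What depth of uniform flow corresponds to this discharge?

Manning's equation rearranged: A R^(2/3) = nQ / (1·√S) = 0.025 × 0.0667 / (√0.01493) = 0.01365.
Try y = 0.122 m: A R^(2/3) = 0.007297 — low.
Try y = 0.167 m: A R^(2/3) = 0.01365 — ≈ 0.01365.

y_n = 0.167 m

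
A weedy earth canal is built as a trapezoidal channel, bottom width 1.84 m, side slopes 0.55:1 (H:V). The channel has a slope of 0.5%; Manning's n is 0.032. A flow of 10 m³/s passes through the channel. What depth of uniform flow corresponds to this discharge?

Manning's equation rearranged: A R^(2/3) = nQ / (1·√S) = 0.032 × 10 / (√0.005) = 4.525.
Trying y = 2.1 m: A R^(2/3) = 6.07 — too large.
Trying y = 1.79 m: A R^(2/3) = 4.548 — matches.

y_n = 1.79 m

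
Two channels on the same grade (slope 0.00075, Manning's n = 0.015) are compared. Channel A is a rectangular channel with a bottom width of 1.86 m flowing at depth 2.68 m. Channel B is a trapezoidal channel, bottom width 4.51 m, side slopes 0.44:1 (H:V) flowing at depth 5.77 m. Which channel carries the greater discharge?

Channel A: Flow area A = b·y = 1.86 × 2.68 = 4.985 m². Wetted perimeter P = b + 2y = 1.86 + 2×2.68 = 7.22 m. Hydraulic radius R = A/P = 4.985/7.22 = 0.6904 m. Q_A = (1/0.015)·4.985·0.6904^(2/3)·√0.00075 = 7.109 m³/s.
Channel B: With bottom width b = 4.51 m and side slope z = 0.44: A = (b + zy)y = (4.51 + 0.44×5.77)×5.77 = 40.67 m²; P = b + 2y√(1+z²) = 4.51 + 2×5.77×1.093 = 17.12 m. Hydraulic radius R = A/P = 40.67/17.12 = 2.376 m. Q_B = (1/0.015)·40.67·2.376^(2/3)·√0.00075 = 132.2 m³/s.
Q_A = 7.109 m³/s vs Q_B = 132.2 m³/s, so channel B carries more.

channel B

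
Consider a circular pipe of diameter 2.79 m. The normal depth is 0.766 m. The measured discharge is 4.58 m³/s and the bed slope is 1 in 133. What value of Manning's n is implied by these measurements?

n = 0.015

For a circular section of diameter D = 2.79 m at depth y = 0.766 m, the central angle is θ = 2 arccos(1 − 2y/D) = 2.206 rad. Then A = (D²/8)(θ − sin θ) = 1.363 m² and P = Dθ/2 = 3.077 m.
Hydraulic radius R = A/P = 1.363/3.077 = 0.443 m.
Rearranging Manning's equation: n = (1/Q) A R^(2/3) S^(1/2) = (1/4.58) × 1.363 × 0.443^(2/3) × √0.007519 = 0.015.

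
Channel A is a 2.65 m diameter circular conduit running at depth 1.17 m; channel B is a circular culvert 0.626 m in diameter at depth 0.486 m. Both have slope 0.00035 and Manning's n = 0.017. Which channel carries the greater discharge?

Channel A: For a circular section of diameter D = 2.65 m at depth y = 1.17 m, the central angle is θ = 2 arccos(1 − 2y/D) = 2.907 rad. Then A = (D²/8)(θ − sin θ) = 2.348 m² and P = Dθ/2 = 3.852 m. Hydraulic radius R = A/P = 2.348/3.852 = 0.6095 m. Q_A = (1/0.017)·2.348·0.6095^(2/3)·√0.00035 = 1.858 m³/s.
Channel B: For a circular section of diameter D = 0.626 m at depth y = 0.486 m, the central angle is θ = 2 arccos(1 − 2y/D) = 4.313 rad. Then A = (D²/8)(θ − sin θ) = 0.2564 m² and P = Dθ/2 = 1.35 m. Hydraulic radius R = A/P = 0.2564/1.35 = 0.1899 m. Q_B = (1/0.017)·0.2564·0.1899^(2/3)·√0.00035 = 0.09323 m³/s.
Q_A = 1.858 m³/s vs Q_B = 0.09323 m³/s, so channel A carries more.

channel A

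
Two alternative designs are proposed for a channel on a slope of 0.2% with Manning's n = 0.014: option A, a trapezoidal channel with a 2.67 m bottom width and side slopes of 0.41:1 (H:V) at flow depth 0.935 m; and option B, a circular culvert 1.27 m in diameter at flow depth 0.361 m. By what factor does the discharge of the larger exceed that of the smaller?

19.7

Channel A: With bottom width b = 2.67 m and side slope z = 0.41: A = (b + zy)y = (2.67 + 0.41×0.935)×0.935 = 2.855 m²; P = b + 2y√(1+z²) = 2.67 + 2×0.935×1.081 = 4.691 m. Hydraulic radius R = A/P = 2.855/4.691 = 0.6086 m. Q_A = (1/0.014)·2.855·0.6086^(2/3)·√0.002 = 6.549 m³/s.
Channel B: For a circular section of diameter D = 1.27 m at depth y = 0.361 m, the central angle is θ = 2 arccos(1 − 2y/D) = 2.249 rad. Then A = (D²/8)(θ − sin θ) = 0.2965 m² and P = Dθ/2 = 1.428 m. Hydraulic radius R = A/P = 0.2965/1.428 = 0.2076 m. Q_B = (1/0.014)·0.2965·0.2076^(2/3)·√0.002 = 0.3321 m³/s.
The larger discharge is 6.549 m³/s and the smaller is 0.3321 m³/s; the ratio is 19.7.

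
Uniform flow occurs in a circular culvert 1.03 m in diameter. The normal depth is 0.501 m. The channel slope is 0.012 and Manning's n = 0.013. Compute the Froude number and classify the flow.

For a circular section of diameter D = 1.03 m at depth y = 0.501 m, the central angle is θ = 2 arccos(1 − 2y/D) = 3.087 rad. Then A = (D²/8)(θ − sin θ) = 0.4022 m² and P = Dθ/2 = 1.59 m.
Hydraulic radius R = A/P = 0.4022/1.59 = 0.253 m.
V = (1/n) R^(2/3) √S = (1/0.013) × 0.253^(2/3) × √0.012 = 3.37 m/s. Hydraulic depth D_h = A/T = 0.4022/1.03 = 0.3906 m.
Froude number Fr = V/√(g·D_h) = 3.37/√(9.81×0.3906) = 1.72, which is greater than 1, so the flow is supercritical.

supercritical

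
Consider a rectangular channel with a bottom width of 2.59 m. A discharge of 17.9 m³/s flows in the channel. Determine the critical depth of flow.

For a rectangular channel, critical depth y_c = (q²/g)^(1/3) where q = Q/b = 17.9/2.59 = 6.911 m²/s.
So y_c = (6.911²/9.81)^(1/3) = 1.69 m.

y_c = 1.69 m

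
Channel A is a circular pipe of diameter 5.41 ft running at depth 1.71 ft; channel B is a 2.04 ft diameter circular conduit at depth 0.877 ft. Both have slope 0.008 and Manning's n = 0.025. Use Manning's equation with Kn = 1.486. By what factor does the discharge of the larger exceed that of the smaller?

Channel A: For a circular section of diameter D = 5.41 ft at depth y = 1.71 ft, the central angle is θ = 2 arccos(1 − 2y/D) = 2.388 rad. Then A = (D²/8)(θ − sin θ) = 6.235 ft² and P = Dθ/2 = 6.46 ft. Hydraulic radius R = A/P = 6.235/6.46 = 0.9651 ft. Q_A = (1.486/0.025)·6.235·0.9651^(2/3)·√0.008 = 32.37 ft³/s.
Channel B: For a circular section of diameter D = 2.04 ft at depth y = 0.877 ft, the central angle is θ = 2 arccos(1 − 2y/D) = 2.86 rad. Then A = (D²/8)(θ − sin θ) = 1.343 ft² and P = Dθ/2 = 2.917 ft. Hydraulic radius R = A/P = 1.343/2.917 = 0.4605 ft. Q_B = (1.486/0.025)·1.343·0.4605^(2/3)·√0.008 = 4.259 ft³/s.
The larger discharge is 32.37 ft³/s and the smaller is 4.259 ft³/s; the ratio is 7.6.

7.6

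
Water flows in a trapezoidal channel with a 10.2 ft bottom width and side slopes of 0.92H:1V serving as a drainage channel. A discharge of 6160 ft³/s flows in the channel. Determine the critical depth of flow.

At critical depth, Q² T / (g A³) = 1, i.e. A³/T = Q²/g = 6160²/32.2 = 1178000.
At y = 13.1 ft: A³/T = 722100 — short.
At y = 17.8 ft: A³/T = 2465000 — over.
At y = 14.8 ft: A³/T = 1170000 — close enough.

y_c = 14.8 ft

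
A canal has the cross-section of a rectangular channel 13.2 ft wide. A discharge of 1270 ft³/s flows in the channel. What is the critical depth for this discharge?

For a rectangular channel, critical depth y_c = (q²/g)^(1/3) where q = Q/b = 1270/13.2 = 96.21 ft²/s.
So y_c = (96.21²/32.2)^(1/3) = 6.6 ft.

y_c = 6.6 ft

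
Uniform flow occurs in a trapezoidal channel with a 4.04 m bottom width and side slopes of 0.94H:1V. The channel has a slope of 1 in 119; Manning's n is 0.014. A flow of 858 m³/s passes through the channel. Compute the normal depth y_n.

Manning's equation rearranged: A R^(2/3) = nQ / (1·√S) = 0.014 × 858 / (√0.008403) = 131.
Try y = 4.48 m: A R^(2/3) = 63.71 — too small.
Try y = 7.53 m: A R^(2/3) = 188.9 — too large.
Try y = 6.35 m: A R^(2/3) = 131 — close enough.

y_n = 6.35 m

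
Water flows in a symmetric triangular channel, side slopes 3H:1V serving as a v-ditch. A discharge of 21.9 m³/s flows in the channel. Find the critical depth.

y_c = 1.61 m

At critical depth, Q² T / (g A³) = 1, i.e. A³/T = Q²/g = 21.9²/9.81 = 48.89.
At y = 1.4 m: A³/T = 24.2 — low.
At y = 1.8 m: A³/T = 85.03 — high.
At y = 1.61 m: A³/T = 48.68 — matches.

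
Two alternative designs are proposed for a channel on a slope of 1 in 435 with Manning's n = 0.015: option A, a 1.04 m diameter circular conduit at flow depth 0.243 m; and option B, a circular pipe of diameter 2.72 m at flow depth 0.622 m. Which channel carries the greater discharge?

channel B

Channel A: For a circular section of diameter D = 1.04 m at depth y = 0.243 m, the central angle is θ = 2 arccos(1 − 2y/D) = 2.018 rad. Then A = (D²/8)(θ − sin θ) = 0.1509 m² and P = Dθ/2 = 1.049 m. Hydraulic radius R = A/P = 0.1509/1.049 = 0.1438 m. Q_A = (1/0.015)·0.1509·0.1438^(2/3)·√0.002299 = 0.1324 m³/s.
Channel B: For a circular section of diameter D = 2.72 m at depth y = 0.622 m, the central angle is θ = 2 arccos(1 − 2y/D) = 1.994 rad. Then A = (D²/8)(θ − sin θ) = 1.001 m² and P = Dθ/2 = 2.712 m. Hydraulic radius R = A/P = 1.001/2.712 = 0.3692 m. Q_B = (1/0.015)·1.001·0.3692^(2/3)·√0.002299 = 1.647 m³/s.
Q_A = 0.1324 m³/s vs Q_B = 1.647 m³/s, so channel B carries more.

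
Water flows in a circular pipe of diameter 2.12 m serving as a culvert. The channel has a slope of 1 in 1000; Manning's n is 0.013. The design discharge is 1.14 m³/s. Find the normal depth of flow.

y_n = 0.647 m

Manning's equation rearranged: A R^(2/3) = nQ / (1·√S) = 0.013 × 1.14 / (√0.001) = 0.4686.
At y = 0.511 m: A R^(2/3) = 0.2945 — short.
At y = 0.736 m: A R^(2/3) = 0.5986 — over.
At y = 0.647 m: A R^(2/3) = 0.468 — close enough.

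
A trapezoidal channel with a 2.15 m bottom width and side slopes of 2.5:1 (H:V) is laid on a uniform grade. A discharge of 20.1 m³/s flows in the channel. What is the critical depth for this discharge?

At critical depth, Q² T / (g A³) = 1, i.e. A³/T = Q²/g = 20.1²/9.81 = 41.18.
Trying y = 1.04 m: A³/T = 16.4 — low.
Trying y = 1.31 m: A³/T = 41.26 — close enough.

y_c = 1.31 m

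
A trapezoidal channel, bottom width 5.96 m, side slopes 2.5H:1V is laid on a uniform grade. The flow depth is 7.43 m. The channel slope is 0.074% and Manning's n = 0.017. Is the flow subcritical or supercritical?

With bottom width b = 5.96 m and side slope z = 2.5: A = (b + zy)y = (5.96 + 2.5×7.43)×7.43 = 182.3 m²; P = b + 2y√(1+z²) = 5.96 + 2×7.43×2.693 = 45.97 m.
Hydraulic radius R = A/P = 182.3/45.97 = 3.965 m.
V = (1/n) R^(2/3) √S = (1/0.017) × 3.965^(2/3) × √0.00074 = 4.009 m/s. Hydraulic depth D_h = A/T = 182.3/43.11 = 4.229 m.
Froude number Fr = V/√(g·D_h) = 4.009/√(9.81×4.229) = 0.622, which is less than 1, so the flow is subcritical.

subcritical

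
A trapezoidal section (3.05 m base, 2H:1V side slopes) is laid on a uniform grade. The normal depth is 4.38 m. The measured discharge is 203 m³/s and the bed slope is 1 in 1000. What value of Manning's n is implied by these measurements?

n = 0.014

With bottom width b = 3.05 m and side slope z = 2: A = (b + zy)y = (3.05 + 2×4.38)×4.38 = 51.73 m²; P = b + 2y√(1+z²) = 3.05 + 2×4.38×2.236 = 22.64 m.
Hydraulic radius R = A/P = 51.73/22.64 = 2.285 m.
Rearranging Manning's equation: n = (1/Q) A R^(2/3) S^(1/2) = (1/203) × 51.73 × 2.285^(2/3) × √0.001 = 0.014.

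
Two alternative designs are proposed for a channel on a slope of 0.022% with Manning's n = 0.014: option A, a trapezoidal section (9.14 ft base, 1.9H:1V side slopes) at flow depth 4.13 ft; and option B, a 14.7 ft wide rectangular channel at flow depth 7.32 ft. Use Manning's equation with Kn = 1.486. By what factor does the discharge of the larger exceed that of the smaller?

1.92

Channel A: With bottom width b = 9.14 ft and side slope z = 1.9: A = (b + zy)y = (9.14 + 1.9×4.13)×4.13 = 70.16 ft²; P = b + 2y√(1+z²) = 9.14 + 2×4.13×2.147 = 26.87 ft. Hydraulic radius R = A/P = 70.16/26.87 = 2.61 ft. Q_A = (1.486/0.014)·70.16·2.61^(2/3)·√0.00022 = 209.4 ft³/s.
Channel B: Flow area A = b·y = 14.7 × 7.32 = 107.6 ft². Wetted perimeter P = b + 2y = 14.7 + 2×7.32 = 29.34 ft. Hydraulic radius R = A/P = 107.6/29.34 = 3.667 ft. Q_B = (1.486/0.014)·107.6·3.667^(2/3)·√0.00022 = 402.9 ft³/s.
The larger discharge is 402.9 ft³/s and the smaller is 209.4 ft³/s; the ratio is 1.92.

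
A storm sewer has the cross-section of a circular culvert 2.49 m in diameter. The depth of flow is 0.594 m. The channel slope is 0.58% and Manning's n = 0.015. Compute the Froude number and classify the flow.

supercritical

For a circular section of diameter D = 2.49 m at depth y = 0.594 m, the central angle is θ = 2 arccos(1 − 2y/D) = 2.041 rad. Then A = (D²/8)(θ − sin θ) = 0.891 m² and P = Dθ/2 = 2.541 m.
Hydraulic radius R = A/P = 0.891/2.541 = 0.3506 m.
V = (1/n) R^(2/3) √S = (1/0.015) × 0.3506^(2/3) × √0.0058 = 2.525 m/s. Hydraulic depth D_h = A/T = 0.891/2.122 = 0.4198 m.
Froude number Fr = V/√(g·D_h) = 2.525/√(9.81×0.4198) = 1.24, which is greater than 1, so the flow is supercritical.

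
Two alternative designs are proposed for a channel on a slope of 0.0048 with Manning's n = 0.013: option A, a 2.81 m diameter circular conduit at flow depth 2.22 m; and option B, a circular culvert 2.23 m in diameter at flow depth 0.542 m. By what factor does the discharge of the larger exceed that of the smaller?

Channel A: For a circular section of diameter D = 2.81 m at depth y = 2.22 m, the central angle is θ = 2 arccos(1 − 2y/D) = 4.379 rad. Then A = (D²/8)(θ − sin θ) = 5.255 m² and P = Dθ/2 = 6.153 m. Hydraulic radius R = A/P = 5.255/6.153 = 0.8541 m. Q_A = (1/0.013)·5.255·0.8541^(2/3)·√0.0048 = 25.21 m³/s.
Channel B: For a circular section of diameter D = 2.23 m at depth y = 0.542 m, the central angle is θ = 2 arccos(1 − 2y/D) = 2.062 rad. Then A = (D²/8)(θ − sin θ) = 0.7338 m² and P = Dθ/2 = 2.299 m. Hydraulic radius R = A/P = 0.7338/2.299 = 0.3191 m. Q_B = (1/0.013)·0.7338·0.3191^(2/3)·√0.0048 = 1.826 m³/s.
The larger discharge is 25.21 m³/s and the smaller is 1.826 m³/s; the ratio is 13.8.

13.8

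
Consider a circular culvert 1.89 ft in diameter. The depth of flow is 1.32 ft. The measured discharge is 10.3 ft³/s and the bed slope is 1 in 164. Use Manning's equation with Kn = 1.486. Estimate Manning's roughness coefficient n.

n = 0.016

For a circular section of diameter D = 1.89 ft at depth y = 1.32 ft, the central angle is θ = 2 arccos(1 − 2y/D) = 3.958 rad. Then A = (D²/8)(θ − sin θ) = 2.092 ft² and P = Dθ/2 = 3.74 ft.
Hydraulic radius R = A/P = 2.092/3.74 = 0.5595 ft.
Rearranging Manning's equation: n = (1.486/Q) A R^(2/3) S^(1/2) = (1.486/10.3) × 2.092 × 0.5595^(2/3) × √0.006098 = 0.016.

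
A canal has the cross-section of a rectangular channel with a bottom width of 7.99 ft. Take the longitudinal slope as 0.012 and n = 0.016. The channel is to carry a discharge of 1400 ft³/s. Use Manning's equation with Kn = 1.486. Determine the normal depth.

Manning's equation rearranged: A R^(2/3) = nQ / (1.486·√S) = 0.016 × 1400 / (1.486 × √0.012) = 137.6.
Try y = 7.16 ft: A R^(2/3) = 107.2 — too small.
Try y = 10.2 ft: A R^(2/3) = 164.6 — too large.
Try y = 8.78 ft: A R^(2/3) = 137.6 — ≈ 137.6.

y_n = 8.78 ft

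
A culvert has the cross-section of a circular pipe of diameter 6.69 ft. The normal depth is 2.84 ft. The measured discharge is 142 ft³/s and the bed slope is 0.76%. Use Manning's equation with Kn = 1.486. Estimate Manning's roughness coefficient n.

n = 0.017

For a circular section of diameter D = 6.69 ft at depth y = 2.84 ft, the central angle is θ = 2 arccos(1 − 2y/D) = 2.838 rad. Then A = (D²/8)(θ − sin θ) = 14.21 ft² and P = Dθ/2 = 9.495 ft.
Hydraulic radius R = A/P = 14.21/9.495 = 1.497 ft.
Rearranging Manning's equation: n = (1.486/Q) A R^(2/3) S^(1/2) = (1.486/142) × 14.21 × 1.497^(2/3) × √0.0076 = 0.017.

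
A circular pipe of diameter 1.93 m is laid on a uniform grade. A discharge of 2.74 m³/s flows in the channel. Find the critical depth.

y_c = 0.793 m

At critical depth, Q² T / (g A³) = 1, i.e. A³/T = Q²/g = 2.74²/9.81 = 0.7653.
At y = 0.66 m: A³/T = 0.3774 — too small.
At y = 0.996 m: A³/T = 1.83 — too large.
At y = 0.793 m: A³/T = 0.765 — matches.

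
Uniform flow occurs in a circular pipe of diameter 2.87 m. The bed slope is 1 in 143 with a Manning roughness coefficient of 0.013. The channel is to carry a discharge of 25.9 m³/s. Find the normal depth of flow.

y_n = 1.9 m

Manning's equation rearranged: A R^(2/3) = nQ / (1·√S) = 0.013 × 25.9 / (√0.006993) = 4.026.
At y = 1.57 m: A R^(2/3) = 3.01 — low.
At y = 2.41 m: A R^(2/3) = 5.293 — high.
At y = 1.9 m: A R^(2/3) = 4.025 — ≈ 4.026.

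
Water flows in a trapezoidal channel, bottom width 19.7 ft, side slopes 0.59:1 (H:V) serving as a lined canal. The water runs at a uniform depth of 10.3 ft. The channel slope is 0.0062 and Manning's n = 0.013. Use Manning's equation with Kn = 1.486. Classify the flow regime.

With bottom width b = 19.7 ft and side slope z = 0.59: A = (b + zy)y = (19.7 + 0.59×10.3)×10.3 = 265.5 ft²; P = b + 2y√(1+z²) = 19.7 + 2×10.3×1.161 = 43.62 ft.
Hydraulic radius R = A/P = 265.5/43.62 = 6.087 ft.
V = (1.486/n) R^(2/3) √S = (1.486/0.013) × 6.087^(2/3) × √0.0062 = 30.01 ft/s. Hydraulic depth D_h = A/T = 265.5/31.85 = 8.335 ft.
Froude number Fr = V/√(g·D_h) = 30.01/√(32.2×8.335) = 1.83, which is greater than 1, so the flow is supercritical.

supercritical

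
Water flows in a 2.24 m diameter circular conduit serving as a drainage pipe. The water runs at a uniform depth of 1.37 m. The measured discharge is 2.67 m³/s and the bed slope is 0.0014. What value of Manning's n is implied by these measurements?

For a circular section of diameter D = 2.24 m at depth y = 1.37 m, the central angle is θ = 2 arccos(1 − 2y/D) = 3.592 rad. Then A = (D²/8)(θ − sin θ) = 2.526 m² and P = Dθ/2 = 4.023 m.
Hydraulic radius R = A/P = 2.526/4.023 = 0.6278 m.
Rearranging Manning's equation: n = (1/Q) A R^(2/3) S^(1/2) = (1/2.67) × 2.526 × 0.6278^(2/3) × √0.0014 = 0.026.

n = 0.026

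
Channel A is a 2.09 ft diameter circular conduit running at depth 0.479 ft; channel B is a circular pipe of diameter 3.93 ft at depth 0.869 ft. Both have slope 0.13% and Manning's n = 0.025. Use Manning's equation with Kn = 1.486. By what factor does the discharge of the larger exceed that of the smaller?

5.01

Channel A: For a circular section of diameter D = 2.09 ft at depth y = 0.479 ft, the central angle is θ = 2 arccos(1 − 2y/D) = 1.997 rad. Then A = (D²/8)(θ − sin θ) = 0.5931 ft² and P = Dθ/2 = 2.087 ft. Hydraulic radius R = A/P = 0.5931/2.087 = 0.2842 ft. Q_A = (1.486/0.025)·0.5931·0.2842^(2/3)·√0.0013 = 0.5495 ft³/s.
Channel B: For a circular section of diameter D = 3.93 ft at depth y = 0.869 ft, the central angle is θ = 2 arccos(1 − 2y/D) = 1.958 rad. Then A = (D²/8)(θ − sin θ) = 1.993 ft² and P = Dθ/2 = 3.848 ft. Hydraulic radius R = A/P = 1.993/3.848 = 0.518 ft. Q_B = (1.486/0.025)·1.993·0.518^(2/3)·√0.0013 = 2.755 ft³/s.
The larger discharge is 2.755 ft³/s and the smaller is 0.5495 ft³/s; the ratio is 5.01.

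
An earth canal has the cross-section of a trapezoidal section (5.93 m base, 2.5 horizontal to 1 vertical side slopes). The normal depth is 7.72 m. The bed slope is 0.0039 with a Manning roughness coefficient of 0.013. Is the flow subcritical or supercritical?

supercritical

With bottom width b = 5.93 m and side slope z = 2.5: A = (b + zy)y = (5.93 + 2.5×7.72)×7.72 = 194.8 m²; P = b + 2y√(1+z²) = 5.93 + 2×7.72×2.693 = 47.5 m.
Hydraulic radius R = A/P = 194.8/47.5 = 4.1 m.
V = (1/n) R^(2/3) √S = (1/0.013) × 4.1^(2/3) × √0.0039 = 12.31 m/s. Hydraulic depth D_h = A/T = 194.8/44.53 = 4.374 m.
Froude number Fr = V/√(g·D_h) = 12.31/√(9.81×4.374) = 1.88, which is greater than 1, so the flow is supercritical.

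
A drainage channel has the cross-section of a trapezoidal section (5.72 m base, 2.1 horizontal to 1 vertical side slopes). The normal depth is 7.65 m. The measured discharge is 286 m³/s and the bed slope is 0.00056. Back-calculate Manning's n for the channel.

n = 0.0349

With bottom width b = 5.72 m and side slope z = 2.1: A = (b + zy)y = (5.72 + 2.1×7.65)×7.65 = 166.7 m²; P = b + 2y√(1+z²) = 5.72 + 2×7.65×2.326 = 41.31 m.
Hydraulic radius R = A/P = 166.7/41.31 = 4.035 m.
Rearranging Manning's equation: n = (1/Q) A R^(2/3) S^(1/2) = (1/286) × 166.7 × 4.035^(2/3) × √0.00056 = 0.0349.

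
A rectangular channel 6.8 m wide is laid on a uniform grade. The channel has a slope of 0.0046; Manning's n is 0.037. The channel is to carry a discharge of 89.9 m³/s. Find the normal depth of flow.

y_n = 4.61 m

Manning's equation rearranged: A R^(2/3) = nQ / (1·√S) = 0.037 × 89.9 / (√0.0046) = 49.04.
Trying y = 3.85 m: A R^(2/3) = 38.82 — low.
Trying y = 5.82 m: A R^(2/3) = 65.85 — high.
Trying y = 4.61 m: A R^(2/3) = 49.04 — matches.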